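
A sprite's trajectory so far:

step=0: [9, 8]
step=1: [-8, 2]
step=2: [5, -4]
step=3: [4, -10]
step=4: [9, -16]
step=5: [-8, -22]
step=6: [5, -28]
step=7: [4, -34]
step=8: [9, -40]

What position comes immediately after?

[-8, -46]

First: cycles through 9, -8, 5, 4 every 4 steps. Step 9 lands at position 1 of the cycle → -8.
Second: linear, -6 per step → -46 at step 9.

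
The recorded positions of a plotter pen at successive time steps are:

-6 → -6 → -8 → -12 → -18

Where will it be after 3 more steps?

-48

Successive displacements: +0, -2, -4, -6 — each changes by -2.
step 5: -18 − 8 → -26
step 6: -26 − 10 → -36
step 7: -36 − 12 → -48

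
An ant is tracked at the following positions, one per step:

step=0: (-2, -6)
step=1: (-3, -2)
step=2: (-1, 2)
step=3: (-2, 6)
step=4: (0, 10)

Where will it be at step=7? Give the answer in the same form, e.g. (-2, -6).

Step-to-step displacements: (-1, +4), (+2, +4), (-1, +4), (+2, +4) — a repeating cycle of length 2.
step 5: apply (-1, +4) → (-1, 14)
step 6: apply (+2, +4) → (1, 18)
step 7: apply (-1, +4) → (0, 22)

(0, 22)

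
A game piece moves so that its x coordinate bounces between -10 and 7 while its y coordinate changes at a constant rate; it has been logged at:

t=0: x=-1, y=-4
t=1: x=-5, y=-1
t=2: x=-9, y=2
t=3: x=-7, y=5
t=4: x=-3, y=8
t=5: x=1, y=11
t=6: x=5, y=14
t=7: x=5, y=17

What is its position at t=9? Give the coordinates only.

The x coordinate reflects between -10 and 7, moving 4 per step.
  step 8: 5 → 1
  step 9: 1 → -3
The y coordinate changes by +3 each step: at step 9 it is 23.

x=-3, y=23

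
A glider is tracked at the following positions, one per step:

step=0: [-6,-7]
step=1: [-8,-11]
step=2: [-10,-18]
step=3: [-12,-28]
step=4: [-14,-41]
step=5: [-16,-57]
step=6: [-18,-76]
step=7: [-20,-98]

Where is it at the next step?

[-22,-123]

Taking differences between consecutive positions: [-2,-4], [-2,-7], [-2,-10], [-2,-13], [-2,-16], [-2,-19], [-2,-22]. These grow by [+0,-3] each step.
step 8: [-20,-98] + [-2,-25] → [-22,-123]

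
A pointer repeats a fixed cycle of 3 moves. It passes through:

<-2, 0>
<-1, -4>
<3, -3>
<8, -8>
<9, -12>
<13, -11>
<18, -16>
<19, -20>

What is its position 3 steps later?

Step-to-step displacements: <+1, -4>, <+4, +1>, <+5, -5>, <+1, -4>, <+4, +1>, <+5, -5>, <+1, -4> — a repeating cycle of length 3.
step 8: apply <+4, +1> → <23, -19>
step 9: apply <+5, -5> → <28, -24>
step 10: apply <+1, -4> → <29, -28>

<29, -28>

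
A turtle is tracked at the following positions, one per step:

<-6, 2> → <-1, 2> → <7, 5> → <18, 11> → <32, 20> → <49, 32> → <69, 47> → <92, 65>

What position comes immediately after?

Successive displacements: <+5, +0>, <+8, +3>, <+11, +6>, <+14, +9>, <+17, +12>, <+20, +15>, <+23, +18> — each changes by <+3, +3>.
step 8: <92, 65> + <+26, +21> → <118, 86>

<118, 86>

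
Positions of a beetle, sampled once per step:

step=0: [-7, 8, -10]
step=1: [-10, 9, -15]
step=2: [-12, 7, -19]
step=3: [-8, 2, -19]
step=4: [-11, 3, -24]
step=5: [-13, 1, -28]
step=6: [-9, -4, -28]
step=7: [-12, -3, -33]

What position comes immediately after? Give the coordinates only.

Step-to-step displacements: [-3, +1, -5], [-2, -2, -4], [+4, -5, +0], [-3, +1, -5], [-2, -2, -4], [+4, -5, +0], [-3, +1, -5] — a repeating cycle of length 3.
step 8: apply [-2, -2, -4] → [-14, -5, -37]

[-14, -5, -37]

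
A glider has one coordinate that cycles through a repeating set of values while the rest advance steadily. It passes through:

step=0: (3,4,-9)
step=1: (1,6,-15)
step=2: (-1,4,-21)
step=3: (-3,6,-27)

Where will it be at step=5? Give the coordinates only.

(-7,6,-39)

First: linear, -2 per step → -7 at step 5.
Second: cycles through 4, 6 every 2 steps. Step 5 lands at position 1 of the cycle → 6.
Third: linear, -6 per step → -39 at step 5.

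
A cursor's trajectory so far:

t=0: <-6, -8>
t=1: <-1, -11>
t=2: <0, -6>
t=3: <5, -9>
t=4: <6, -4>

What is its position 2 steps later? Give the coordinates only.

<12, -2>

The moves between consecutive positions are <+5, -3>, <+1, +5>, <+5, -3>, <+1, +5>; they repeat the 2-cycle [<+5, -3>, <+1, +5>].
step 5: apply <+5, -3> → <11, -7>
step 6: apply <+1, +5> → <12, -2>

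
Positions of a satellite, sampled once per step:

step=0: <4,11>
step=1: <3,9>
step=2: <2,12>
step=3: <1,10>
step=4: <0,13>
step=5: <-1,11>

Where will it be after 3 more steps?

<-4,15>

The moves between consecutive positions are <-1,-2>, <-1,+3>, <-1,-2>, <-1,+3>, <-1,-2>; they repeat the 2-cycle [<-1,-2>, <-1,+3>].
step 6: apply <-1,+3> → <-2,14>
step 7: apply <-1,-2> → <-3,12>
step 8: apply <-1,+3> → <-4,15>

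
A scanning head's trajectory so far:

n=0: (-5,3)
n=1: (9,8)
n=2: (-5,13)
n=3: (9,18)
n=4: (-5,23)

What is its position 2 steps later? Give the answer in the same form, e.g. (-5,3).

(-5,33)

The first coordinate repeats the cycle [-5, 9] with period 2; step 6 mod 2 = 0, giving -5.
The second coordinate changes by +5 each step, so at step 6 it is 3 + 6·(5) = 33.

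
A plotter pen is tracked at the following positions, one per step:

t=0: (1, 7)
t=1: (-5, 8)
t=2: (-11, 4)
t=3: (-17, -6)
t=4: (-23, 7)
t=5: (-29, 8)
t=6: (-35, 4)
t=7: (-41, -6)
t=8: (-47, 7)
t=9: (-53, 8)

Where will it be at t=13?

(-77, 8)

First: linear, -6 per step → -77 at step 13.
Second: cycles through 7, 8, 4, -6 every 4 steps. Step 13 lands at position 1 of the cycle → 8.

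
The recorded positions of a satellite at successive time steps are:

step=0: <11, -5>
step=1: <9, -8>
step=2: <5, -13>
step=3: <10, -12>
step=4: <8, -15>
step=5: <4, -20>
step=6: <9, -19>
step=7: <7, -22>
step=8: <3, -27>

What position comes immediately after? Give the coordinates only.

<8, -26>

The moves between consecutive positions are <-2, -3>, <-4, -5>, <+5, +1>, <-2, -3>, <-4, -5>, <+5, +1>, <-2, -3>, <-4, -5>; they repeat the 3-cycle [<-2, -3>, <-4, -5>, <+5, +1>].
step 9: apply <+5, +1> → <8, -26>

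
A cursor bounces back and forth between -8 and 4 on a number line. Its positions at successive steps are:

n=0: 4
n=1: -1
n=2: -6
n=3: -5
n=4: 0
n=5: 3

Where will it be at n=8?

The value reflects between -8 and 4, moving 5 per step.
  step 6: 3 → -2
  step 7: -2 → -7
  step 8: -7 → -4

-4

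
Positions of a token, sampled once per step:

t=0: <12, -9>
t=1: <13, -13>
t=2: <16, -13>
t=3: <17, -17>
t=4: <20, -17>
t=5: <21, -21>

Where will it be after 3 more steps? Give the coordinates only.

Differencing gives <+1, -4>, <+3, +0>, <+1, -4>, <+3, +0>, <+1, -4>. This is the pattern <+1, -4>, <+3, +0> repeated.
step 6: apply <+3, +0> → <24, -21>
step 7: apply <+1, -4> → <25, -25>
step 8: apply <+3, +0> → <28, -25>

<28, -25>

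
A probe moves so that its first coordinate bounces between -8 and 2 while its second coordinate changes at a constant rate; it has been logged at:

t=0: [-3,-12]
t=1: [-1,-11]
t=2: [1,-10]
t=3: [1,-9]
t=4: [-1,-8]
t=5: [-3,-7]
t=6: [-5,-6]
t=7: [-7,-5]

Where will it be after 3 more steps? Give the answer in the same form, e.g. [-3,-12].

The first coordinate reflects between -8 and 2, moving 2 per step.
  step 8: -7 → -7
  step 9: -7 → -5
  step 10: -5 → -3
The second coordinate changes by +1 each step: at step 10 it is -2.

[-3,-2]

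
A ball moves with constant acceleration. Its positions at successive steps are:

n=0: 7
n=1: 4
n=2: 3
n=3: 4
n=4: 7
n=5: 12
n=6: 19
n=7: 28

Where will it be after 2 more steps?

52

First differences are -3, -1, +1, +3, +5, +7, +9; their common second difference is +2 (constant acceleration).
step 8: 28 + 11 → 39
step 9: 39 + 13 → 52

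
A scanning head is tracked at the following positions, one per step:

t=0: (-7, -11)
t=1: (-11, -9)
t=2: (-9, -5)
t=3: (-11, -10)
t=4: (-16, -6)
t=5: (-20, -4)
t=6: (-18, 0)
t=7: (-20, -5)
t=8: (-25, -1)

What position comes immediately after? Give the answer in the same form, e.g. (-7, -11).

(-29, 1)

Differencing gives (-4, +2), (+2, +4), (-2, -5), (-5, +4), (-4, +2), (+2, +4), (-2, -5), (-5, +4). This is the pattern (-4, +2), (+2, +4), (-2, -5), (-5, +4) repeated.
step 9: apply (-4, +2) → (-29, 1)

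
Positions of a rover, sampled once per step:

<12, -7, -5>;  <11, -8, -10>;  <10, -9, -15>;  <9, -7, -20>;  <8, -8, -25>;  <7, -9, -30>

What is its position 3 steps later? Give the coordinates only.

<4, -9, -45>

First: linear, -1 per step → 4 at step 8.
Second: cycles through -7, -8, -9 every 3 steps. Step 8 lands at position 2 of the cycle → -9.
Third: linear, -5 per step → -45 at step 8.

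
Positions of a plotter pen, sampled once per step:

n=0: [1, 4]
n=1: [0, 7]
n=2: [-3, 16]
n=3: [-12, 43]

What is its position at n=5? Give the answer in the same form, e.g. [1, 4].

[-120, 367]

Step-to-step displacements: [-1, +3], [-3, +9], [-9, +27]; each is 3× the previous.
step 4: [-12, 43] + [-27, +81] → [-39, 124]
step 5: [-39, 124] + [-81, +243] → [-120, 367]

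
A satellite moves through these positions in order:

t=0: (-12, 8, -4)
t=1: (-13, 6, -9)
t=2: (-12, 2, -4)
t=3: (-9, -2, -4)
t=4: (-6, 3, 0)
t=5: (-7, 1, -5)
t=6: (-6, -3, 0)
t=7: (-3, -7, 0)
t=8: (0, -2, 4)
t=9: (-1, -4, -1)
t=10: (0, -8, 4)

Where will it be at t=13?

(5, -9, 3)

Differencing gives (-1, -2, -5), (+1, -4, +5), (+3, -4, +0), (+3, +5, +4), (-1, -2, -5), (+1, -4, +5), (+3, -4, +0), (+3, +5, +4), (-1, -2, -5), (+1, -4, +5). This is the pattern (-1, -2, -5), (+1, -4, +5), (+3, -4, +0), (+3, +5, +4) repeated.
step 11: apply (+3, -4, +0) → (3, -12, 4)
step 12: apply (+3, +5, +4) → (6, -7, 8)
step 13: apply (-1, -2, -5) → (5, -9, 3)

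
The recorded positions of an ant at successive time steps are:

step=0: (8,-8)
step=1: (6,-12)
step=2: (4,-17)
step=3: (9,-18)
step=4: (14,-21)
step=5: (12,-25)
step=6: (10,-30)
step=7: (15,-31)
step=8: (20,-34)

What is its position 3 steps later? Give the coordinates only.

(21,-44)

Step-to-step displacements: (-2,-4), (-2,-5), (+5,-1), (+5,-3), (-2,-4), (-2,-5), (+5,-1), (+5,-3) — a repeating cycle of length 4.
step 9: apply (-2,-4) → (18,-38)
step 10: apply (-2,-5) → (16,-43)
step 11: apply (+5,-1) → (21,-44)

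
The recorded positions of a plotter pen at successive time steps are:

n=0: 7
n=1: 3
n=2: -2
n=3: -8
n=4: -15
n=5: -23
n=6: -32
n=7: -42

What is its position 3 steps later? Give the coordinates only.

-78

First differences are -4, -5, -6, -7, -8, -9, -10; their common second difference is -1 (constant acceleration).
step 8: -42 − 11 → -53
step 9: -53 − 12 → -65
step 10: -65 − 13 → -78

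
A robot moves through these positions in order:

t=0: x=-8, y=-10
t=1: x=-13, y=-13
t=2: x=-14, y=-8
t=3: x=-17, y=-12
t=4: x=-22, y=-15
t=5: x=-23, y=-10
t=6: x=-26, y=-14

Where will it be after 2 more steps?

x=-32, y=-12

The moves between consecutive positions are (-5, -3), (-1, +5), (-3, -4), (-5, -3), (-1, +5), (-3, -4); they repeat the 3-cycle [(-5, -3), (-1, +5), (-3, -4)].
step 7: apply (-5, -3) → x=-31, y=-17
step 8: apply (-1, +5) → x=-32, y=-12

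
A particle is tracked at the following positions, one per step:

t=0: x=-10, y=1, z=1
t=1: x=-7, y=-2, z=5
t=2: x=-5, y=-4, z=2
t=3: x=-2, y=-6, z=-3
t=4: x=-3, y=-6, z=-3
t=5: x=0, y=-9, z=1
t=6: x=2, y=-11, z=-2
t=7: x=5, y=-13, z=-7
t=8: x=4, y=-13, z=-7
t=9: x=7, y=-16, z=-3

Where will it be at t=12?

x=11, y=-20, z=-11

Differencing gives (+3, -3, +4), (+2, -2, -3), (+3, -2, -5), (-1, +0, +0), (+3, -3, +4), (+2, -2, -3), (+3, -2, -5), (-1, +0, +0), (+3, -3, +4). This is the pattern (+3, -3, +4), (+2, -2, -3), (+3, -2, -5), (-1, +0, +0) repeated.
step 10: apply (+2, -2, -3) → x=9, y=-18, z=-6
step 11: apply (+3, -2, -5) → x=12, y=-20, z=-11
step 12: apply (-1, +0, +0) → x=11, y=-20, z=-11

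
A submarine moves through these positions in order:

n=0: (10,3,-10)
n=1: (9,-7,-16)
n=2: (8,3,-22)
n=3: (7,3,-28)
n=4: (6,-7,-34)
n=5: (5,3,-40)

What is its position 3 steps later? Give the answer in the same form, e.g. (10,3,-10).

The first coordinate changes by -1 each step, so at step 8 it is 10 + 8·(-1) = 2.
The second coordinate repeats the cycle [3, -7, 3] with period 3; step 8 mod 3 = 2, giving 3.
The third coordinate changes by -6 each step, so at step 8 it is -10 + 8·(-6) = -58.

(2,3,-58)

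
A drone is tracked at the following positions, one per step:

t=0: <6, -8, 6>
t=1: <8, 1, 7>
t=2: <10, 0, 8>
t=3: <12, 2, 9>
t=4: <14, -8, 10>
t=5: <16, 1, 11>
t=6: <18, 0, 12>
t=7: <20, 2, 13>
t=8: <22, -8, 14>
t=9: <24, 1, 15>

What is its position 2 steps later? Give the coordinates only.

<28, 2, 17>

The first coordinate changes by +2 each step, so at step 11 it is 6 + 11·(2) = 28.
The second coordinate repeats the cycle [-8, 1, 0, 2] with period 4; step 11 mod 4 = 3, giving 2.
The third coordinate changes by +1 each step, so at step 11 it is 6 + 11·(1) = 17.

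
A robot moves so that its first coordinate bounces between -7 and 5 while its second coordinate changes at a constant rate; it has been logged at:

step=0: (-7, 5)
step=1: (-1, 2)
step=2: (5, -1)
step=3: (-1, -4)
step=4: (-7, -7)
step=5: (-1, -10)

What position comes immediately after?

(5, -13)

The first coordinate reflects between -7 and 5, moving 6 per step.
  step 6: -1 → 5
The second coordinate changes by -3 each step: at step 6 it is -13.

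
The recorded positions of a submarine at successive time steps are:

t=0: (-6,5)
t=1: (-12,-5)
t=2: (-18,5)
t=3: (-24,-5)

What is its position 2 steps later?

(-36,-5)

The first coordinate changes by -6 each step, so at step 5 it is -6 + 5·(-6) = -36.
The second coordinate repeats the cycle [5, -5] with period 2; step 5 mod 2 = 1, giving -5.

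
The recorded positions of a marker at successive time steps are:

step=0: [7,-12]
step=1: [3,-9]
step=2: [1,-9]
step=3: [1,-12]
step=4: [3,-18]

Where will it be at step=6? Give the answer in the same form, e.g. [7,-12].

Successive displacements: [-4,+3], [-2,+0], [+0,-3], [+2,-6] — each changes by [+2,-3].
step 5: [3,-18] + [+4,-9] → [7,-27]
step 6: [7,-27] + [+6,-12] → [13,-39]

[13,-39]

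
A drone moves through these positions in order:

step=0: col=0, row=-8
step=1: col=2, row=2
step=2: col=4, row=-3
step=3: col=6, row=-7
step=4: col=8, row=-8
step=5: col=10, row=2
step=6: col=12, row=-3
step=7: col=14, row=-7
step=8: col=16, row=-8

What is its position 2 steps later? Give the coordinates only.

The col coordinate changes by +2 each step, so at step 10 it is 0 + 10·(2) = 20.
The row coordinate repeats the cycle [-8, 2, -3, -7] with period 4; step 10 mod 4 = 2, giving -3.

col=20, row=-3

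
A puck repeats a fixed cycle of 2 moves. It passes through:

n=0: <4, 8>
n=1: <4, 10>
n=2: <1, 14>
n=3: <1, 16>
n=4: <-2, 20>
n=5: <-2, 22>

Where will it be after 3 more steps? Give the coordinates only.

<-8, 32>

Differencing gives <+0, +2>, <-3, +4>, <+0, +2>, <-3, +4>, <+0, +2>. This is the pattern <+0, +2>, <-3, +4> repeated.
step 6: apply <-3, +4> → <-5, 26>
step 7: apply <+0, +2> → <-5, 28>
step 8: apply <-3, +4> → <-8, 32>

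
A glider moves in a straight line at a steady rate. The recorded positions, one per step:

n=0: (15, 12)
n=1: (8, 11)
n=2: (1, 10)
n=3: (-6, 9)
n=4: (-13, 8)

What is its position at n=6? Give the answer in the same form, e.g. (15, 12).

Each step adds (-7, -1) to the position.
step 5: (-13, 8) + (-7, -1) → (-20, 7)
step 6: (-20, 7) + (-7, -1) → (-27, 6)

(-27, 6)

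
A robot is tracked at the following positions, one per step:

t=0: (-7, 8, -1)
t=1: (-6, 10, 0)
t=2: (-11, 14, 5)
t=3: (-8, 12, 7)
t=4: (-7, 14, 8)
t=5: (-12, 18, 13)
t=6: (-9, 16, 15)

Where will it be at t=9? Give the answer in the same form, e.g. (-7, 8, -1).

(-10, 20, 23)

Step-to-step displacements: (+1, +2, +1), (-5, +4, +5), (+3, -2, +2), (+1, +2, +1), (-5, +4, +5), (+3, -2, +2) — a repeating cycle of length 3.
step 7: apply (+1, +2, +1) → (-8, 18, 16)
step 8: apply (-5, +4, +5) → (-13, 22, 21)
step 9: apply (+3, -2, +2) → (-10, 20, 23)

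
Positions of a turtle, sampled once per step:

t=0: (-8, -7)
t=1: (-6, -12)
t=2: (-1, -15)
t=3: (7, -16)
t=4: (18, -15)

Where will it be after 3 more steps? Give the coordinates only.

Successive displacements: (+2, -5), (+5, -3), (+8, -1), (+11, +1) — each changes by (+3, +2).
step 5: (18, -15) + (+14, +3) → (32, -12)
step 6: (32, -12) + (+17, +5) → (49, -7)
step 7: (49, -7) + (+20, +7) → (69, 0)

(69, 0)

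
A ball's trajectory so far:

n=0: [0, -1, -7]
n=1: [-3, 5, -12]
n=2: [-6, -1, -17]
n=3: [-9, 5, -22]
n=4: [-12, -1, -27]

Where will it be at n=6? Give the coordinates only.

[-18, -1, -37]

The first coordinate changes by -3 each step, so at step 6 it is 0 + 6·(-3) = -18.
The second coordinate repeats the cycle [-1, 5] with period 2; step 6 mod 2 = 0, giving -1.
The third coordinate changes by -5 each step, so at step 6 it is -7 + 6·(-5) = -37.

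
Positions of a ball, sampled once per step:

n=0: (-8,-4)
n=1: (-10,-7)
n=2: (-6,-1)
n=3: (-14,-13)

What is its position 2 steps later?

(-30,-37)

Consecutive displacements (-2,-3), (+4,+6), (-8,-12) scale by a factor of -2 each step.
step 4: (-14,-13) + (+16,+24) → (2,11)
step 5: (2,11) + (-32,-48) → (-30,-37)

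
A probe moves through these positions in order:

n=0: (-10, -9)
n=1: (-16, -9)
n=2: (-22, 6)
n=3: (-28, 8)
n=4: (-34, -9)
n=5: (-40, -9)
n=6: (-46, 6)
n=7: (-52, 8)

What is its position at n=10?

The first coordinate changes by -6 each step, so at step 10 it is -10 + 10·(-6) = -70.
The second coordinate repeats the cycle [-9, -9, 6, 8] with period 4; step 10 mod 4 = 2, giving 6.

(-70, 6)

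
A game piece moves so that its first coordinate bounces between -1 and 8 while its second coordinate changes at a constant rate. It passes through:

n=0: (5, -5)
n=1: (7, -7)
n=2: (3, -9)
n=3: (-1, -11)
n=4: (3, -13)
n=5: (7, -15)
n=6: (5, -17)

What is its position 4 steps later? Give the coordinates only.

The first coordinate reflects between -1 and 8, moving 4 per step.
  step 7: 5 → 1
  step 8: 1 → 1
  step 9: 1 → 5
  step 10: 5 → 7
The second coordinate changes by -2 each step: at step 10 it is -25.

(7, -25)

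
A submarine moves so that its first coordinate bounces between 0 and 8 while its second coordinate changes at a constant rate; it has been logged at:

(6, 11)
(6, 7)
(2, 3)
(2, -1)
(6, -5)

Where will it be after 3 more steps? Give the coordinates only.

The first coordinate reflects between 0 and 8, moving 4 per step.
  step 5: 6 → 6
  step 6: 6 → 2
  step 7: 2 → 2
The second coordinate changes by -4 each step: at step 7 it is -17.

(2, -17)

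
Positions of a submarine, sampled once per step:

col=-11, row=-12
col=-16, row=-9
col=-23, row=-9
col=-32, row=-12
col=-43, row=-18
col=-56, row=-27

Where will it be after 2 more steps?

Taking differences between consecutive positions: (-5, +3), (-7, +0), (-9, -3), (-11, -6), (-13, -9). These grow by (-2, -3) each step.
step 6: col=-56, row=-27 + (-15, -12) → col=-71, row=-39
step 7: col=-71, row=-39 + (-17, -15) → col=-88, row=-54

col=-88, row=-54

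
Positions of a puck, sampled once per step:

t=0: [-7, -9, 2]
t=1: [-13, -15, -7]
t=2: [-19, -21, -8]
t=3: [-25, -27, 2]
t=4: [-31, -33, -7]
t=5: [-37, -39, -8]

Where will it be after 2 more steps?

The first coordinate changes by -6 each step, so at step 7 it is -7 + 7·(-6) = -49.
The second coordinate changes by -6 each step, so at step 7 it is -9 + 7·(-6) = -51.
The third coordinate repeats the cycle [2, -7, -8] with period 3; step 7 mod 3 = 1, giving -7.

[-49, -51, -7]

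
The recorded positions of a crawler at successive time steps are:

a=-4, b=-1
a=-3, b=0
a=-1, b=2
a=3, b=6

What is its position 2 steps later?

The jumps are (+1,+1), (+2,+2), (+4,+4) — a geometric progression with ratio 2.
step 4: a=3, b=6 + (+8,+8) → a=11, b=14
step 5: a=11, b=14 + (+16,+16) → a=27, b=30

a=27, b=30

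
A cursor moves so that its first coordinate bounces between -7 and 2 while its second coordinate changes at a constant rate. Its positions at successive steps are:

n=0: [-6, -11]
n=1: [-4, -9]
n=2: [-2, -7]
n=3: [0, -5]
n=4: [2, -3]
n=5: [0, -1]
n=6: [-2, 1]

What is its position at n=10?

[-4, 9]

The first coordinate travels 2 per step and bounces off the walls at -7 and 2.
  step 7: -2 → -4
  step 8: -4 → -6
  step 9: -6 → -6
  step 10: -6 → -4
The second coordinate changes by +2 each step: at step 10 it is 9.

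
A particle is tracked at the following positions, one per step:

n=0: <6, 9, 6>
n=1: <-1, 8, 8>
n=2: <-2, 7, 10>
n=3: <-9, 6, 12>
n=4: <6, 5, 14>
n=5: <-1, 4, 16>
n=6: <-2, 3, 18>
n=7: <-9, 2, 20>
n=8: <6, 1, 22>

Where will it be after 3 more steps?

<-9, -2, 28>

The first coordinate repeats the cycle [6, -1, -2, -9] with period 4; step 11 mod 4 = 3, giving -9.
The second coordinate changes by -1 each step, so at step 11 it is 9 + 11·(-1) = -2.
The third coordinate changes by +2 each step, so at step 11 it is 6 + 11·(2) = 28.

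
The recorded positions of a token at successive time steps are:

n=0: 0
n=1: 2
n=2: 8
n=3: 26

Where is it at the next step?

Step-to-step displacements: +2, +6, +18; each is 3× the previous.
step 4: 26 + 54 → 80

80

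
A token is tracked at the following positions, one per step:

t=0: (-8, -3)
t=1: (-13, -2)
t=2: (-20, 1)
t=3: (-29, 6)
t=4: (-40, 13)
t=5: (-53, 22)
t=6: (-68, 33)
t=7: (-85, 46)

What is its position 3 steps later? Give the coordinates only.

Taking differences between consecutive positions: (-5, +1), (-7, +3), (-9, +5), (-11, +7), (-13, +9), (-15, +11), (-17, +13). These grow by (-2, +2) each step.
step 8: (-85, 46) + (-19, +15) → (-104, 61)
step 9: (-104, 61) + (-21, +17) → (-125, 78)
step 10: (-125, 78) + (-23, +19) → (-148, 97)

(-148, 97)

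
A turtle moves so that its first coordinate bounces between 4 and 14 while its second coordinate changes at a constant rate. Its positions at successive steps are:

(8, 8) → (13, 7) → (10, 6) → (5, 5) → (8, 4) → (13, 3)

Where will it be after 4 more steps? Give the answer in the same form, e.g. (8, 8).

(13, -1)

The first coordinate reflects between 4 and 14, moving 5 per step.
  step 6: 13 → 10
  step 7: 10 → 5
  step 8: 5 → 8
  step 9: 8 → 13
The second coordinate changes by -1 each step: at step 9 it is -1.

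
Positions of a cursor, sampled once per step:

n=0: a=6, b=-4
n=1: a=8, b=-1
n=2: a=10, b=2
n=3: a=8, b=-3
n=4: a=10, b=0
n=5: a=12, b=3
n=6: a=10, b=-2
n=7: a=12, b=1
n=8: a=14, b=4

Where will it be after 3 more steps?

Step-to-step displacements: (+2,+3), (+2,+3), (-2,-5), (+2,+3), (+2,+3), (-2,-5), (+2,+3), (+2,+3) — a repeating cycle of length 3.
step 9: apply (-2,-5) → a=12, b=-1
step 10: apply (+2,+3) → a=14, b=2
step 11: apply (+2,+3) → a=16, b=5

a=16, b=5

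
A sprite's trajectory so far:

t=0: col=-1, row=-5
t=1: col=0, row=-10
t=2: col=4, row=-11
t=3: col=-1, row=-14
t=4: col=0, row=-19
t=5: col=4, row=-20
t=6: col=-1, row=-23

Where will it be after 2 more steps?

col=4, row=-29

Step-to-step displacements: (+1, -5), (+4, -1), (-5, -3), (+1, -5), (+4, -1), (-5, -3) — a repeating cycle of length 3.
step 7: apply (+1, -5) → col=0, row=-28
step 8: apply (+4, -1) → col=4, row=-29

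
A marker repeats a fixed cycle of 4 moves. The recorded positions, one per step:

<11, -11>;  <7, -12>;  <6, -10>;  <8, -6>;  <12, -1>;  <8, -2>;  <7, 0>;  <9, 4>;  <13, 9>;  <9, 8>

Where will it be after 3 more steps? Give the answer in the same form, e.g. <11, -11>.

Differencing gives <-4, -1>, <-1, +2>, <+2, +4>, <+4, +5>, <-4, -1>, <-1, +2>, <+2, +4>, <+4, +5>, <-4, -1>. This is the pattern <-4, -1>, <-1, +2>, <+2, +4>, <+4, +5> repeated.
step 10: apply <-1, +2> → <8, 10>
step 11: apply <+2, +4> → <10, 14>
step 12: apply <+4, +5> → <14, 19>

<14, 19>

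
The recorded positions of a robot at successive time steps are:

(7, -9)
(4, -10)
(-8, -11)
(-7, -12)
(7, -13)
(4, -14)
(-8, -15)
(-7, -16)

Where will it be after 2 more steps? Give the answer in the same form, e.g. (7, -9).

The first coordinate repeats the cycle [7, 4, -8, -7] with period 4; step 9 mod 4 = 1, giving 4.
The second coordinate changes by -1 each step, so at step 9 it is -9 + 9·(-1) = -18.

(4, -18)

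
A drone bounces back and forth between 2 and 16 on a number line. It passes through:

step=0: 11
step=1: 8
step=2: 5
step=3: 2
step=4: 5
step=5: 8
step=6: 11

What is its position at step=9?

12

The value reflects between 2 and 16, moving 3 per step.
  step 7: 11 → 14
  step 8: 14 → 15
  step 9: 15 → 12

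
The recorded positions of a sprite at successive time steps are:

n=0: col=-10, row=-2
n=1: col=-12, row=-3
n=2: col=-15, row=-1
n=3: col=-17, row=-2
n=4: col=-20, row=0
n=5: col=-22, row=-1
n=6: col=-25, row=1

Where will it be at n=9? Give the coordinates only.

col=-32, row=1

Differencing gives (-2, -1), (-3, +2), (-2, -1), (-3, +2), (-2, -1), (-3, +2). This is the pattern (-2, -1), (-3, +2) repeated.
step 7: apply (-2, -1) → col=-27, row=0
step 8: apply (-3, +2) → col=-30, row=2
step 9: apply (-2, -1) → col=-32, row=1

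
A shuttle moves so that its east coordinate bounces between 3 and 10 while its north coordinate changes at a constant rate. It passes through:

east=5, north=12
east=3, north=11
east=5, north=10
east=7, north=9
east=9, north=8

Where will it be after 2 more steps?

The east coordinate travels 2 per step and bounces off the walls at 3 and 10.
  step 5: 9 → 9
  step 6: 9 → 7
The north coordinate changes by -1 each step: at step 6 it is 6.

east=7, north=6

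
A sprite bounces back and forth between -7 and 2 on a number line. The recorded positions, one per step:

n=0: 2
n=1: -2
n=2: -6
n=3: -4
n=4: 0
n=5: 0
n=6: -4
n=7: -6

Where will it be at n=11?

The value reflects between -7 and 2, moving 4 per step.
  step 8: -6 → -2
  step 9: -2 → 2
  step 10: 2 → -2
  step 11: -2 → -6

-6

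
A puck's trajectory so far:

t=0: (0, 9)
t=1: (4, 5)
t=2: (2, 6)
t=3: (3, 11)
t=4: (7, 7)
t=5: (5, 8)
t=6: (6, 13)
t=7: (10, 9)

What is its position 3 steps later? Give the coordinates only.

Differencing gives (+4, -4), (-2, +1), (+1, +5), (+4, -4), (-2, +1), (+1, +5), (+4, -4). This is the pattern (+4, -4), (-2, +1), (+1, +5) repeated.
step 8: apply (-2, +1) → (8, 10)
step 9: apply (+1, +5) → (9, 15)
step 10: apply (+4, -4) → (13, 11)

(13, 11)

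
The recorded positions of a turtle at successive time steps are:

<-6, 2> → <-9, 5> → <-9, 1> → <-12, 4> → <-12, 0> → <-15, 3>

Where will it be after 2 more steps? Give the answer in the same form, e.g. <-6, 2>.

Differencing gives <-3, +3>, <+0, -4>, <-3, +3>, <+0, -4>, <-3, +3>. This is the pattern <-3, +3>, <+0, -4> repeated.
step 6: apply <+0, -4> → <-15, -1>
step 7: apply <-3, +3> → <-18, 2>

<-18, 2>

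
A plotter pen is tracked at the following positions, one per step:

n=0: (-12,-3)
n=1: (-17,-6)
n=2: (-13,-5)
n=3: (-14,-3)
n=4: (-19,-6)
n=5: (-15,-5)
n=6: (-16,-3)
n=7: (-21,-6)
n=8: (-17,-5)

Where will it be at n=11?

(-19,-5)

Differencing gives (-5,-3), (+4,+1), (-1,+2), (-5,-3), (+4,+1), (-1,+2), (-5,-3), (+4,+1). This is the pattern (-5,-3), (+4,+1), (-1,+2) repeated.
step 9: apply (-1,+2) → (-18,-3)
step 10: apply (-5,-3) → (-23,-6)
step 11: apply (+4,+1) → (-19,-5)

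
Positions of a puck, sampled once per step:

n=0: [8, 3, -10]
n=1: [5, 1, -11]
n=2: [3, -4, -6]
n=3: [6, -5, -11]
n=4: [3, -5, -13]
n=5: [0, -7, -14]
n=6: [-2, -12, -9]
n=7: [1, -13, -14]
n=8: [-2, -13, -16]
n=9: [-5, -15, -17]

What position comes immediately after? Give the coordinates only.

Step-to-step displacements: [-3, -2, -1], [-2, -5, +5], [+3, -1, -5], [-3, +0, -2], [-3, -2, -1], [-2, -5, +5], [+3, -1, -5], [-3, +0, -2], [-3, -2, -1] — a repeating cycle of length 4.
step 10: apply [-2, -5, +5] → [-7, -20, -12]

[-7, -20, -12]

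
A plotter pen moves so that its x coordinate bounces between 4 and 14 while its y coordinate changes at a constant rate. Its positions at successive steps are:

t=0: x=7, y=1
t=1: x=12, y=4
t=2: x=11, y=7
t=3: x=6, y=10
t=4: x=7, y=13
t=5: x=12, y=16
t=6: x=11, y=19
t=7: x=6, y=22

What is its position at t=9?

The x coordinate travels 5 per step and bounces off the walls at 4 and 14.
  step 8: 6 → 7
  step 9: 7 → 12
The y coordinate changes by +3 each step: at step 9 it is 28.

x=12, y=28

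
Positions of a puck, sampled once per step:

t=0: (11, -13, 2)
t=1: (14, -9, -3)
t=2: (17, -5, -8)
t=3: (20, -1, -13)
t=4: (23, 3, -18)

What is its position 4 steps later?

The position changes by (+3, +4, -5) every step.
step 5: (23, 3, -18) + (+3, +4, -5) → (26, 7, -23)
step 6: (26, 7, -23) + (+3, +4, -5) → (29, 11, -28)
step 7: (29, 11, -28) + (+3, +4, -5) → (32, 15, -33)
step 8: (32, 15, -33) + (+3, +4, -5) → (35, 19, -38)

(35, 19, -38)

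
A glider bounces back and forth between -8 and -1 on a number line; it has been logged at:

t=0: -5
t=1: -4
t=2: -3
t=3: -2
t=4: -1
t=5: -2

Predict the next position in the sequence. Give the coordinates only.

The value reflects between -8 and -1, moving 1 per step.
  step 6: -2 → -3

-3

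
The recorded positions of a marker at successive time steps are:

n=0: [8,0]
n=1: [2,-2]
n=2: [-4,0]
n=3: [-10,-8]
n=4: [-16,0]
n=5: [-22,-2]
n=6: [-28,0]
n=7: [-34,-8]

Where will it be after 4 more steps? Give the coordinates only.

First: linear, -6 per step → -58 at step 11.
Second: cycles through 0, -2, 0, -8 every 4 steps. Step 11 lands at position 3 of the cycle → -8.

[-58,-8]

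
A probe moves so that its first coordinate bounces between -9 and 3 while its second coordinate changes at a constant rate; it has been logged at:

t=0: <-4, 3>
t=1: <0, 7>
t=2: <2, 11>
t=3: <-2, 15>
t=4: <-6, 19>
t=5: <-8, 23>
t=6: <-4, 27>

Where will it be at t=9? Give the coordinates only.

The first coordinate reflects between -9 and 3, moving 4 per step.
  step 7: -4 → 0
  step 8: 0 → 2
  step 9: 2 → -2
The second coordinate changes by +4 each step: at step 9 it is 39.

<-2, 39>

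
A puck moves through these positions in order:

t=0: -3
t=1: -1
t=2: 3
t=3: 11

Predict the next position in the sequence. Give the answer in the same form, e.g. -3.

27

The jumps are +2, +4, +8 — a geometric progression with ratio 2.
step 4: 11 + 16 → 27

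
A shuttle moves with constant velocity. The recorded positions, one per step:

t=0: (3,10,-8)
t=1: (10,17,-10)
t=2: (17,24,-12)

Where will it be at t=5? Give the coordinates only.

Constant displacement of (+7,+7,-2) per step.
step 3: (17,24,-12) + (+7,+7,-2) → (24,31,-14)
step 4: (24,31,-14) + (+7,+7,-2) → (31,38,-16)
step 5: (31,38,-16) + (+7,+7,-2) → (38,45,-18)

(38,45,-18)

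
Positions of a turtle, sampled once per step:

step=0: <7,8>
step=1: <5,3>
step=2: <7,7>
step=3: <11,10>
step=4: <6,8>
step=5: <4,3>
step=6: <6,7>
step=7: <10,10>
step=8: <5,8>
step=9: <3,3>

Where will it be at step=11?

The moves between consecutive positions are <-2,-5>, <+2,+4>, <+4,+3>, <-5,-2>, <-2,-5>, <+2,+4>, <+4,+3>, <-5,-2>, <-2,-5>; they repeat the 4-cycle [<-2,-5>, <+2,+4>, <+4,+3>, <-5,-2>].
step 10: apply <+2,+4> → <5,7>
step 11: apply <+4,+3> → <9,10>

<9,10>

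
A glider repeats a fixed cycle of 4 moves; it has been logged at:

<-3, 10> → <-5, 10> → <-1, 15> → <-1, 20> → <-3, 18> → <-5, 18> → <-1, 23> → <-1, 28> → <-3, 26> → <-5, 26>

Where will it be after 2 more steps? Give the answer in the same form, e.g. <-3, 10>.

<-1, 36>

Differencing gives <-2, +0>, <+4, +5>, <+0, +5>, <-2, -2>, <-2, +0>, <+4, +5>, <+0, +5>, <-2, -2>, <-2, +0>. This is the pattern <-2, +0>, <+4, +5>, <+0, +5>, <-2, -2> repeated.
step 10: apply <+4, +5> → <-1, 31>
step 11: apply <+0, +5> → <-1, 36>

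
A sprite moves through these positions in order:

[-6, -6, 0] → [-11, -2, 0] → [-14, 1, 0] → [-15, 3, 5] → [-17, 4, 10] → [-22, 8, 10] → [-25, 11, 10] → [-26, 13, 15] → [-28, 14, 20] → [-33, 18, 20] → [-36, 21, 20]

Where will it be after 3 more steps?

The moves between consecutive positions are [-5, +4, +0], [-3, +3, +0], [-1, +2, +5], [-2, +1, +5], [-5, +4, +0], [-3, +3, +0], [-1, +2, +5], [-2, +1, +5], [-5, +4, +0], [-3, +3, +0]; they repeat the 4-cycle [[-5, +4, +0], [-3, +3, +0], [-1, +2, +5], [-2, +1, +5]].
step 11: apply [-1, +2, +5] → [-37, 23, 25]
step 12: apply [-2, +1, +5] → [-39, 24, 30]
step 13: apply [-5, +4, +0] → [-44, 28, 30]

[-44, 28, 30]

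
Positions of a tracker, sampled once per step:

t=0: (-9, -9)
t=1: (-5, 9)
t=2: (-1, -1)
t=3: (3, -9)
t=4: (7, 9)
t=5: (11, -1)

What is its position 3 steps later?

First: linear, +4 per step → 23 at step 8.
Second: cycles through -9, 9, -1 every 3 steps. Step 8 lands at position 2 of the cycle → -1.

(23, -1)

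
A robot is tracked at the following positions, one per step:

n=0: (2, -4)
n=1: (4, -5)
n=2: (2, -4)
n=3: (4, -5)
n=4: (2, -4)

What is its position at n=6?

(2, -4)

Consecutive displacements (+2, -1), (-2, +1), (+2, -1), (-2, +1) scale by a factor of -1 each step.
step 5: (2, -4) + (+2, -1) → (4, -5)
step 6: (4, -5) + (-2, +1) → (2, -4)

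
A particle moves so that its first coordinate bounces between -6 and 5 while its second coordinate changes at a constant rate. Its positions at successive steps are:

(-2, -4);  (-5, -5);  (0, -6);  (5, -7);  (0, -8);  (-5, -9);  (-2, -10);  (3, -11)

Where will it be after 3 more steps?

(-4, -14)

The first coordinate travels 5 per step and bounces off the walls at -6 and 5.
  step 8: 3 → 2
  step 9: 2 → -3
  step 10: -3 → -4
The second coordinate changes by -1 each step: at step 10 it is -14.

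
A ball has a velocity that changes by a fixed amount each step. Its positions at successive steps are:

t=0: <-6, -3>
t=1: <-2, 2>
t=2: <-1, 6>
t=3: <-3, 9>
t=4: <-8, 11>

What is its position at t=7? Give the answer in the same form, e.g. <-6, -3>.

Taking differences between consecutive positions: <+4, +5>, <+1, +4>, <-2, +3>, <-5, +2>. These grow by <-3, -1> each step.
step 5: <-8, 11> + <-8, +1> → <-16, 12>
step 6: <-16, 12> + <-11, +0> → <-27, 12>
step 7: <-27, 12> + <-14, -1> → <-41, 11>

<-41, 11>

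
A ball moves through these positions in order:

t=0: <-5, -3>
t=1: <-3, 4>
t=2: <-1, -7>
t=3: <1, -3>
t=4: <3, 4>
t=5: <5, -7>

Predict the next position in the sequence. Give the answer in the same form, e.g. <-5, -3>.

The first coordinate changes by +2 each step, so at step 6 it is -5 + 6·(2) = 7.
The second coordinate repeats the cycle [-3, 4, -7] with period 3; step 6 mod 3 = 0, giving -3.

<7, -3>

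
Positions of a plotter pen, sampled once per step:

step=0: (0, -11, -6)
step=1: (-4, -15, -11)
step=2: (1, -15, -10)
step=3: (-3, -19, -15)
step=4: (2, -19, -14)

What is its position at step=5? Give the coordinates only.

The moves between consecutive positions are (-4, -4, -5), (+5, +0, +1), (-4, -4, -5), (+5, +0, +1); they repeat the 2-cycle [(-4, -4, -5), (+5, +0, +1)].
step 5: apply (-4, -4, -5) → (-2, -23, -19)

(-2, -23, -19)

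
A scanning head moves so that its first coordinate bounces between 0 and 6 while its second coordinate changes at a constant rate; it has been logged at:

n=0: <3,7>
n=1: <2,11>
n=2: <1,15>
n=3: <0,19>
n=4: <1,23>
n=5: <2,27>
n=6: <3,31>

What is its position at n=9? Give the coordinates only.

<6,43>

The first coordinate travels 1 per step and bounces off the walls at 0 and 6.
  step 7: 3 → 4
  step 8: 4 → 5
  step 9: 5 → 6
The second coordinate changes by +4 each step: at step 9 it is 43.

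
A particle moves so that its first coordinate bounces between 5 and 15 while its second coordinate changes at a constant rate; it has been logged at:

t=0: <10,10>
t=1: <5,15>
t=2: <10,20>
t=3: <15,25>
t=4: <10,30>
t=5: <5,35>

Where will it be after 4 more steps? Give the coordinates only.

<5,55>

The first coordinate reflects between 5 and 15, moving 5 per step.
  step 6: 5 → 10
  step 7: 10 → 15
  step 8: 15 → 10
  step 9: 10 → 5
The second coordinate changes by +5 each step: at step 9 it is 55.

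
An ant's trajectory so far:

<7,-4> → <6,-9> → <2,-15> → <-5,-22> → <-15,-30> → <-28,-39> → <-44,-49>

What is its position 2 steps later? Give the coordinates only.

Taking differences between consecutive positions: <-1,-5>, <-4,-6>, <-7,-7>, <-10,-8>, <-13,-9>, <-16,-10>. These grow by <-3,-1> each step.
step 7: <-44,-49> + <-19,-11> → <-63,-60>
step 8: <-63,-60> + <-22,-12> → <-85,-72>

<-85,-72>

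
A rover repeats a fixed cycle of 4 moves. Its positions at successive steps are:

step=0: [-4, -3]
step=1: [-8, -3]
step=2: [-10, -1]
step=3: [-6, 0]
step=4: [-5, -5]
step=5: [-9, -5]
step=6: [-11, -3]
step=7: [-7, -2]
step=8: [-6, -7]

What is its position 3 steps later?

[-8, -4]

Differencing gives [-4, +0], [-2, +2], [+4, +1], [+1, -5], [-4, +0], [-2, +2], [+4, +1], [+1, -5]. This is the pattern [-4, +0], [-2, +2], [+4, +1], [+1, -5] repeated.
step 9: apply [-4, +0] → [-10, -7]
step 10: apply [-2, +2] → [-12, -5]
step 11: apply [+4, +1] → [-8, -4]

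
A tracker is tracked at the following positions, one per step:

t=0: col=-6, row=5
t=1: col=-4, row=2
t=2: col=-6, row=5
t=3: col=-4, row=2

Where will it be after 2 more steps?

Consecutive displacements (+2,-3), (-2,+3), (+2,-3) scale by a factor of -1 each step.
step 4: col=-4, row=2 + (-2,+3) → col=-6, row=5
step 5: col=-6, row=5 + (+2,-3) → col=-4, row=2

col=-4, row=2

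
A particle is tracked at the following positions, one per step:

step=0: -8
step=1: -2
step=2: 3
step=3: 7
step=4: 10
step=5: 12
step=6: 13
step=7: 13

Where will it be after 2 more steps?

Successive displacements: +6, +5, +4, +3, +2, +1, +0 — each changes by -1.
step 8: 13 − 1 → 12
step 9: 12 − 2 → 10

10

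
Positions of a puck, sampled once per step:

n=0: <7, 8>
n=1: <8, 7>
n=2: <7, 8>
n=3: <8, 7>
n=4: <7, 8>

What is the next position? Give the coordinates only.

Consecutive displacements <+1, -1>, <-1, +1>, <+1, -1>, <-1, +1> scale by a factor of -1 each step.
step 5: <7, 8> + <+1, -1> → <8, 7>

<8, 7>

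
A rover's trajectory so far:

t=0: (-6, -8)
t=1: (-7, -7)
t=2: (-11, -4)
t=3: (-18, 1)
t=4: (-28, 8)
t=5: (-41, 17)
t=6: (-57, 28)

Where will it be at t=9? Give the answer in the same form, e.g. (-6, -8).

(-123, 73)

First differences are (-1, +1), (-4, +3), (-7, +5), (-10, +7), (-13, +9), (-16, +11); their common second difference is (-3, +2) (constant acceleration).
step 7: (-57, 28) + (-19, +13) → (-76, 41)
step 8: (-76, 41) + (-22, +15) → (-98, 56)
step 9: (-98, 56) + (-25, +17) → (-123, 73)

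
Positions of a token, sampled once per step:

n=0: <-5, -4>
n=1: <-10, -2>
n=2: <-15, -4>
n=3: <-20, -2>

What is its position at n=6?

The first coordinate changes by -5 each step, so at step 6 it is -5 + 6·(-5) = -35.
The second coordinate repeats the cycle [-4, -2] with period 2; step 6 mod 2 = 0, giving -4.

<-35, -4>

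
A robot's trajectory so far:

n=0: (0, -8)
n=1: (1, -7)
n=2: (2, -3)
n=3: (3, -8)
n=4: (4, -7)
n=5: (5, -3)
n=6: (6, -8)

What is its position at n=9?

The first coordinate changes by +1 each step, so at step 9 it is 0 + 9·(1) = 9.
The second coordinate repeats the cycle [-8, -7, -3] with period 3; step 9 mod 3 = 0, giving -8.

(9, -8)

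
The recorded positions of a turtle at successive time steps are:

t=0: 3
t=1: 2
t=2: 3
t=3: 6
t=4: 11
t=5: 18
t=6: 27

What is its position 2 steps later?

51

First differences are -1, +1, +3, +5, +7, +9; their common second difference is +2 (constant acceleration).
step 7: 27 + 11 → 38
step 8: 38 + 13 → 51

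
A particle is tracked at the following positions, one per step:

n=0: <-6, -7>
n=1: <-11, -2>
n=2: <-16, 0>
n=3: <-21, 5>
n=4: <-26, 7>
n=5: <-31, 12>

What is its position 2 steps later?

<-41, 19>

The moves between consecutive positions are <-5, +5>, <-5, +2>, <-5, +5>, <-5, +2>, <-5, +5>; they repeat the 2-cycle [<-5, +5>, <-5, +2>].
step 6: apply <-5, +2> → <-36, 14>
step 7: apply <-5, +5> → <-41, 19>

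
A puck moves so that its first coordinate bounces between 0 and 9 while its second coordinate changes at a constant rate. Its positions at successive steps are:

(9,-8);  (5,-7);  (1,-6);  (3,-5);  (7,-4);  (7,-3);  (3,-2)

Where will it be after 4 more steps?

The first coordinate reflects between 0 and 9, moving 4 per step.
  step 7: 3 → 1
  step 8: 1 → 5
  step 9: 5 → 9
  step 10: 9 → 5
The second coordinate changes by +1 each step: at step 10 it is 2.

(5,2)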